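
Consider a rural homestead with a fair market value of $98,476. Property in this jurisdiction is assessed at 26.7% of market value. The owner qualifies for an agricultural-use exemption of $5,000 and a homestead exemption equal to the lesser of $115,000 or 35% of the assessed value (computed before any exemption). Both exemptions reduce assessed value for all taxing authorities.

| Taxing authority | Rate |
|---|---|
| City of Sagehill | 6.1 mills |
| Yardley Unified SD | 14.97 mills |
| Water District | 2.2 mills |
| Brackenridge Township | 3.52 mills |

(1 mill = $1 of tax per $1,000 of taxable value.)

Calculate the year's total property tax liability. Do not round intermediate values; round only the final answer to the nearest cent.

Assessed value = $98,476 × 0.267 = $26,293.092
Homestead exemption = min($115,000, 35% × $26,293.092) = min($115,000, $9,202.5822) = $9,202.5822 (percentage binds)
Taxable value = $26,293.092 − $5,000 − $9,202.5822 = $12,090.5098
City of Sagehill: $12,090.5098 × 0.0061 = $73.75210978
Yardley Unified SD: $12,090.5098 × 0.01497 = $180.994931706
Water District: $12,090.5098 × 0.0022 = $26.59912156
Brackenridge Township: $12,090.5098 × 0.00352 = $42.558594496
Total = $323.904757542

$323.90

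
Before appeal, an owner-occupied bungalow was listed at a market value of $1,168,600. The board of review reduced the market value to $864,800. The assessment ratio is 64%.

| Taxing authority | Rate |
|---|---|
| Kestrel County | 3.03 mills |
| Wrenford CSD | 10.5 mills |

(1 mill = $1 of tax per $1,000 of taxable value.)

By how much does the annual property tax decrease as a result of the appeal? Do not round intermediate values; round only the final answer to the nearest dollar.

Old assessed value = $1,168,600 × 0.64 = $747,904
New assessed value = $864,800 × 0.64 = $553,472
Combined rate = 0.00303 + 0.0105 = 0.01353
Old tax = $747,904 × 0.01353 = $10,119.14112
New tax = $553,472 × 0.01353 = $7,488.47616
Reduction = $10,119.14112 − $7,488.47616 = $2,630.66496

$2,631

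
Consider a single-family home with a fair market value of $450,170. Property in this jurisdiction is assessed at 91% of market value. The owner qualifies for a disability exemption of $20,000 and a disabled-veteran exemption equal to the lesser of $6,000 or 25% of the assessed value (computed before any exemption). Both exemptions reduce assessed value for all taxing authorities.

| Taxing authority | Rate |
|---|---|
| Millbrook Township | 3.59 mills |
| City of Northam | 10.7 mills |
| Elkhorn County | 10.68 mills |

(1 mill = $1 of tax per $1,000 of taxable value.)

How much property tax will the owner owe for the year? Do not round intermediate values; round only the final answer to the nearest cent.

Assessed value = $450,170 × 0.91 = $409,654.7
Disabled-veteran exemption = min($6,000, 25% × $409,654.7) = min($6,000, $102,413.675) = $6,000 (dollar cap binds)
Taxable value = $409,654.7 − $20,000 − $6,000 = $383,654.7
Millbrook Township: $383,654.7 × 0.00359 = $1,377.320373
City of Northam: $383,654.7 × 0.0107 = $4,105.10529
Elkhorn County: $383,654.7 × 0.01068 = $4,097.432196
Total = $9,579.857859

$9,579.86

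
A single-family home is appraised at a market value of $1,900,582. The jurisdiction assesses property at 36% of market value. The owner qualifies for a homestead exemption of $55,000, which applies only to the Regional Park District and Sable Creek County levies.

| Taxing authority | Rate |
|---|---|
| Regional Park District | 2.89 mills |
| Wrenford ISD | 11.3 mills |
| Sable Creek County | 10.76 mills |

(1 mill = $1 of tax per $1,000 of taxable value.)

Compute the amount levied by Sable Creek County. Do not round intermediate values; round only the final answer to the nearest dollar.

$6,770

Assessed value = $1,900,582 × 0.36 = $684,209.52
Sable Creek County taxable value = $684,209.52 − $55,000 = $629,209.52
Sable Creek County levy = $629,209.52 × 0.01076 = $6,770.2944352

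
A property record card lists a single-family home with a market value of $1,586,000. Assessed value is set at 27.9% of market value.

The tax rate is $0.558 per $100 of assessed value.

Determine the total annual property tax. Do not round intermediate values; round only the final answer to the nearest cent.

Assessed value = $1,586,000 × 0.279 = $442,494
Tax = $442,494 × 0.00558 = $2,469.11652

$2,469.12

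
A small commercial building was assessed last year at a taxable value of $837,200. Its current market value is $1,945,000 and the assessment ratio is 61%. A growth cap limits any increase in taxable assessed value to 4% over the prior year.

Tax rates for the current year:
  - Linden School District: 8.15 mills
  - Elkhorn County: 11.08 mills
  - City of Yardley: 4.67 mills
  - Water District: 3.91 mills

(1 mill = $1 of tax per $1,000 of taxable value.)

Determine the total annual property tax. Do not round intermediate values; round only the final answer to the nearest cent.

Uncapped assessed value = $1,945,000 × 0.61 = $1,186,450
Cap limit = $837,200 × 1.04 = $870,688
Taxable assessed value = min($1,186,450, $870,688) = $870,688 (cap binds)
Linden School District: $870,688 × 0.00815 = $7,096.1072
Elkhorn County: $870,688 × 0.01108 = $9,647.22304
City of Yardley: $870,688 × 0.00467 = $4,066.11296
Water District: $870,688 × 0.00391 = $3,404.39008
Total = $24,213.83328

$24,213.83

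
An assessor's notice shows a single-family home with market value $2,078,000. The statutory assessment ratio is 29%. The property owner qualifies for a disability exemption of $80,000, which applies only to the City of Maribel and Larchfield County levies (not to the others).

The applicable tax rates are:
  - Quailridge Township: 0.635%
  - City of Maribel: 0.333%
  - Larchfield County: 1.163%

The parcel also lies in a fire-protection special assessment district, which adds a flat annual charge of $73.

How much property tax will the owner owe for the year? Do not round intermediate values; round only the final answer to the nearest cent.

$11,718.03

Assessed value = $2,078,000 × 0.29 = $602,620
Quailridge Township: $602,620 × 0.00635 = $3,826.637
City of Maribel: ($602,620 − $80,000) × 0.00333 = $522,620 × 0.00333 = $1,740.3246
Larchfield County: ($602,620 − $80,000) × 0.01163 = $522,620 × 0.01163 = $6,078.0706
Levies subtotal = $11,645.0322
Total = $11,645.0322 + $73 = $11,718.0322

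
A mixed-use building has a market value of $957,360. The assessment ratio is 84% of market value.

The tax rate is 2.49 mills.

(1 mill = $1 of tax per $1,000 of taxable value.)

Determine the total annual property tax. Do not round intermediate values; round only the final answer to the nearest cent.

Assessed value = $957,360 × 0.84 = $804,182.4
Tax = $804,182.4 × 0.00249 = $2,002.414176

$2,002.41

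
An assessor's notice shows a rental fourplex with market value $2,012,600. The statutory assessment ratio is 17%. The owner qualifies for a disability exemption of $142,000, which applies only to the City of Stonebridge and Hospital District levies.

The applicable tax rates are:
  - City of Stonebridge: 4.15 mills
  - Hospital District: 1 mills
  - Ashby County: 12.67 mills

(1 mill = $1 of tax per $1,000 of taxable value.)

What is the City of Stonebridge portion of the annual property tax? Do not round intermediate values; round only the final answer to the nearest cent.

$830.59

Assessed value = $2,012,600 × 0.17 = $342,142
City of Stonebridge taxable value = $342,142 − $142,000 = $200,142
City of Stonebridge levy = $200,142 × 0.00415 = $830.5893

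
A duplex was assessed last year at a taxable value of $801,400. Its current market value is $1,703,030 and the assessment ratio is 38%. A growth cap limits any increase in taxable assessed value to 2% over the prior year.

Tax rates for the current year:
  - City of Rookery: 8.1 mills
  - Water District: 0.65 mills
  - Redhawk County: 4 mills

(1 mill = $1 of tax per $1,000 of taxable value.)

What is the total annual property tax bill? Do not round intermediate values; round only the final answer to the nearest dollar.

Uncapped assessed value = $1,703,030 × 0.38 = $647,151.4
Cap limit = $801,400 × 1.02 = $817,428
Taxable assessed value = min($647,151.4, $817,428) = $647,151.4 (cap does not bind)
City of Rookery: $647,151.4 × 0.0081 = $5,241.92634
Water District: $647,151.4 × 0.00065 = $420.64841
Redhawk County: $647,151.4 × 0.004 = $2,588.6056
Total = $8,251.18035

$8,251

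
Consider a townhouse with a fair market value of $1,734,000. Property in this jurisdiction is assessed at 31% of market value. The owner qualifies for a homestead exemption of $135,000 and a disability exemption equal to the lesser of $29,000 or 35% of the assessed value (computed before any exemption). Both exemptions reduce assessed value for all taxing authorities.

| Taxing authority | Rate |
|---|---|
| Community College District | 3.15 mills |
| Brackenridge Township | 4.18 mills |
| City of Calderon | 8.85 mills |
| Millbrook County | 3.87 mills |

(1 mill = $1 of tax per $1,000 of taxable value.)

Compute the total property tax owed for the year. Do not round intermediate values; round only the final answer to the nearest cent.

Assessed value = $1,734,000 × 0.31 = $537,540
Disability exemption = min($29,000, 35% × $537,540) = min($29,000, $188,139) = $29,000 (dollar cap binds)
Taxable value = $537,540 − $135,000 − $29,000 = $373,540
Community College District: $373,540 × 0.00315 = $1,176.651
Brackenridge Township: $373,540 × 0.00418 = $1,561.3972
City of Calderon: $373,540 × 0.00885 = $3,305.829
Millbrook County: $373,540 × 0.00387 = $1,445.5998
Total = $7,489.477

$7,489.48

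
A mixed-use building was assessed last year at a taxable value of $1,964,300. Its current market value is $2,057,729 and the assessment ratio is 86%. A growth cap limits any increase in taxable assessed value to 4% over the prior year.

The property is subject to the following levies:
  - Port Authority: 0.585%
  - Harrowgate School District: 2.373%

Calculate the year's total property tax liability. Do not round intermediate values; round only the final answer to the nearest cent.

$52,346.16

Uncapped assessed value = $2,057,729 × 0.86 = $1,769,646.94
Cap limit = $1,964,300 × 1.04 = $2,042,872
Taxable assessed value = min($1,769,646.94, $2,042,872) = $1,769,646.94 (cap does not bind)
Port Authority: $1,769,646.94 × 0.00585 = $10,352.434599
Harrowgate School District: $1,769,646.94 × 0.02373 = $41,993.7218862
Total = $52,346.1564852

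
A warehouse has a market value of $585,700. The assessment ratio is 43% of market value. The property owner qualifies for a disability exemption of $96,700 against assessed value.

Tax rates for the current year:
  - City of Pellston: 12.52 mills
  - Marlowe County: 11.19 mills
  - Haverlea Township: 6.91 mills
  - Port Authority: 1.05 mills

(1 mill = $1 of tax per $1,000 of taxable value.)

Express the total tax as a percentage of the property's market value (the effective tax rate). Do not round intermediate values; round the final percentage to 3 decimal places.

0.839%

Assessed value = $585,700 × 0.43 = $251,851
Taxable value = $251,851 − $96,700 = $155,151
City of Pellston: $155,151 × 0.01252 = $1,942.49052
Marlowe County: $155,151 × 0.01119 = $1,736.13969
Haverlea Township: $155,151 × 0.00691 = $1,072.09341
Port Authority: $155,151 × 0.00105 = $162.90855
Total tax = $4,913.63217
Effective rate = $4,913.63217 ÷ $585,700 = 0.839% of market value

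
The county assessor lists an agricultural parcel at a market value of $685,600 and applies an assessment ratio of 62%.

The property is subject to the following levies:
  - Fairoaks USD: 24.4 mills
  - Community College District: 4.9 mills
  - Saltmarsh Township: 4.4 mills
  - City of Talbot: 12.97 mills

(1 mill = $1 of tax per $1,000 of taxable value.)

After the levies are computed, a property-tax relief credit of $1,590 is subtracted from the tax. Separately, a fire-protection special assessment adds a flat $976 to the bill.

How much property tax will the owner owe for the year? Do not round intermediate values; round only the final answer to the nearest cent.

$19,224.11

Assessed value = $685,600 × 0.62 = $425,072
Fairoaks USD: $425,072 × 0.0244 = $10,371.7568
Community College District: $425,072 × 0.0049 = $2,082.8528
Saltmarsh Township: $425,072 × 0.0044 = $1,870.3168
City of Talbot: $425,072 × 0.01297 = $5,513.18384
Levies subtotal = $19,838.11024
After credit = $19,838.11024 − $1,590 = $18,248.11024
Total = $18,248.11024 + $976 = $19,224.11024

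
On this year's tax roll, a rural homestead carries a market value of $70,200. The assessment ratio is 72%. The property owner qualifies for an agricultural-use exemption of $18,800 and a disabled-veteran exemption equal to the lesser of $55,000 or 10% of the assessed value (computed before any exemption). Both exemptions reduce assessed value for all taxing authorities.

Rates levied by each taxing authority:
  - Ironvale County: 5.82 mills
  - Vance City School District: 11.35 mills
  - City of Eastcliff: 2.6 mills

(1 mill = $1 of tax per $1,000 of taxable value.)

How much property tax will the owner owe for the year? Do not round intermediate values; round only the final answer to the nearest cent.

$527.65

Assessed value = $70,200 × 0.72 = $50,544
Disabled-veteran exemption = min($55,000, 10% × $50,544) = min($55,000, $5,054.4) = $5,054.4 (percentage binds)
Taxable value = $50,544 − $18,800 − $5,054.4 = $26,689.6
Ironvale County: $26,689.6 × 0.00582 = $155.333472
Vance City School District: $26,689.6 × 0.01135 = $302.92696
City of Eastcliff: $26,689.6 × 0.0026 = $69.39296
Total = $527.653392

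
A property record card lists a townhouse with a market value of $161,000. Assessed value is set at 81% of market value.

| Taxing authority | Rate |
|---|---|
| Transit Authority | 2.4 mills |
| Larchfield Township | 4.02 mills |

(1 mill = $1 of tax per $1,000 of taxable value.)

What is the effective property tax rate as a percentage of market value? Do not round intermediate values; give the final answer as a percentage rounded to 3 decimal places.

0.520%

Assessed value = $161,000 × 0.81 = $130,410
Transit Authority: $130,410 × 0.0024 = $312.984
Larchfield Township: $130,410 × 0.00402 = $524.2482
Total tax = $837.2322
Effective rate = $837.2322 ÷ $161,000 = 0.520% of market value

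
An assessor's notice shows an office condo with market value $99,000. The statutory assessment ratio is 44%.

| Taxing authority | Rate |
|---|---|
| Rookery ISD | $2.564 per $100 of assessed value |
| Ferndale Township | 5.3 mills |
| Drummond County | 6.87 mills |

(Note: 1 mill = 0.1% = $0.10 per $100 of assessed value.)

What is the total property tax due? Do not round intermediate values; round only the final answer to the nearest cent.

Assessed value = $99,000 × 0.44 = $43,560
Rookery ISD: $43,560 × 0.02564 = $1,116.8784
Ferndale Township: $43,560 × 0.0053 = $230.868
Drummond County: $43,560 × 0.00687 = $299.2572
Total = $1,647.0036

$1,647.00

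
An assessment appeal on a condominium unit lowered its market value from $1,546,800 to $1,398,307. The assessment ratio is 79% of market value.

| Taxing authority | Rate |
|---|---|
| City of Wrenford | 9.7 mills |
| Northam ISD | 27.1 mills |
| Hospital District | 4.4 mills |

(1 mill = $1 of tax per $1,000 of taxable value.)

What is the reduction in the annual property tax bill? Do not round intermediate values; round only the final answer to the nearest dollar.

Old assessed value = $1,546,800 × 0.79 = $1,221,972
New assessed value = $1,398,307 × 0.79 = $1,104,662.53
Combined rate = 0.0097 + 0.0271 + 0.0044 = 0.0412
Old tax = $1,221,972 × 0.0412 = $50,345.2464
New tax = $1,104,662.53 × 0.0412 = $45,512.096236
Reduction = $50,345.2464 − $45,512.096236 = $4,833.150164

$4,833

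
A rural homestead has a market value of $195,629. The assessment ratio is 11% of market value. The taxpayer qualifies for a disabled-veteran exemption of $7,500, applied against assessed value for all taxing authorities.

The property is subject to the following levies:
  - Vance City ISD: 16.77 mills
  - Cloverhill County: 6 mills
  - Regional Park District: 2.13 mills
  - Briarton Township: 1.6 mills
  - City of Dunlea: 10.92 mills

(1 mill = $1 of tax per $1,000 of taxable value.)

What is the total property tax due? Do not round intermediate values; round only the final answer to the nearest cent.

Assessed value = $195,629 × 0.11 = $21,519.19
Taxable value = $21,519.19 − $7,500 = $14,019.19
Vance City ISD: $14,019.19 × 0.01677 = $235.1018163
Cloverhill County: $14,019.19 × 0.006 = $84.11514
Regional Park District: $14,019.19 × 0.00213 = $29.8608747
Briarton Township: $14,019.19 × 0.0016 = $22.430704
City of Dunlea: $14,019.19 × 0.01092 = $153.0895548
Total = $235.1018163 + $84.11514 + $29.8608747 + $22.430704 + $153.0895548 = $524.5980898

$524.60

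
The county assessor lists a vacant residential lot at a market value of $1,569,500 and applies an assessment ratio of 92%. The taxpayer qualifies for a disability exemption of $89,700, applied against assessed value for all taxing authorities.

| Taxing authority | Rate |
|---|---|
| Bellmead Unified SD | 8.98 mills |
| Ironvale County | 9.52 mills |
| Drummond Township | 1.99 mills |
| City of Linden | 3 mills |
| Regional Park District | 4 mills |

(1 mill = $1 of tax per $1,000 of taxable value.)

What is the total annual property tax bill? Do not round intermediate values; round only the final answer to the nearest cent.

$37,228.06

Assessed value = $1,569,500 × 0.92 = $1,443,940
Taxable value = $1,443,940 − $89,700 = $1,354,240
Bellmead Unified SD: $1,354,240 × 0.00898 = $12,161.0752
Ironvale County: $1,354,240 × 0.00952 = $12,892.3648
Drummond Township: $1,354,240 × 0.00199 = $2,694.9376
City of Linden: $1,354,240 × 0.003 = $4,062.72
Regional Park District: $1,354,240 × 0.004 = $5,416.96
Total = $12,161.0752 + $12,892.3648 + $2,694.9376 + $4,062.72 + $5,416.96 = $37,228.0576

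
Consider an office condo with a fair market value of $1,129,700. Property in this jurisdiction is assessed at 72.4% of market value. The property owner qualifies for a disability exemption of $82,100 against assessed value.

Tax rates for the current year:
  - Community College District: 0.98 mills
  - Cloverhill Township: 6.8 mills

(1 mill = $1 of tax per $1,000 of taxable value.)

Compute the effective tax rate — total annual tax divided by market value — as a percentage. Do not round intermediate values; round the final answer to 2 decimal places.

0.51%

Assessed value = $1,129,700 × 0.724 = $817,902.8
Taxable value = $817,902.8 − $82,100 = $735,802.8
Community College District: $735,802.8 × 0.00098 = $721.086744
Cloverhill Township: $735,802.8 × 0.0068 = $5,003.45904
Total tax = $5,724.545784
Effective rate = $5,724.545784 ÷ $1,129,700 = 0.51% of market value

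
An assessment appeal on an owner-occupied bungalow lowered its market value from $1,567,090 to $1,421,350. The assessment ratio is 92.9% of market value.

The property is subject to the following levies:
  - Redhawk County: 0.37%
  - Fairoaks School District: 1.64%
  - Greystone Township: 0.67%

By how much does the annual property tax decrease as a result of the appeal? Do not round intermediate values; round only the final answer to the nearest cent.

Old assessed value = $1,567,090 × 0.929 = $1,455,826.61
New assessed value = $1,421,350 × 0.929 = $1,320,434.15
Combined rate = 0.0037 + 0.0164 + 0.0067 = 0.0268
Old tax = $1,455,826.61 × 0.0268 = $39,016.153148
New tax = $1,320,434.15 × 0.0268 = $35,387.63522
Reduction = $39,016.153148 − $35,387.63522 = $3,628.517928

$3,628.52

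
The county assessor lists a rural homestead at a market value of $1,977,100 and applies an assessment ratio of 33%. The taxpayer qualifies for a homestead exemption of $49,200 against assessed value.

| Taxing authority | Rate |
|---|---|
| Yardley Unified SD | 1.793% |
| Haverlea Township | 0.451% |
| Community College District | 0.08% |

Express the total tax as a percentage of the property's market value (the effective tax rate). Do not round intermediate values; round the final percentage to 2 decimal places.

Assessed value = $1,977,100 × 0.33 = $652,443
Taxable value = $652,443 − $49,200 = $603,243
Yardley Unified SD: $603,243 × 0.01793 = $10,816.14699
Haverlea Township: $603,243 × 0.00451 = $2,720.62593
Community College District: $603,243 × 0.0008 = $482.5944
Total tax = $14,019.36732
Effective rate = $14,019.36732 ÷ $1,977,100 = 0.71% of market value

0.71%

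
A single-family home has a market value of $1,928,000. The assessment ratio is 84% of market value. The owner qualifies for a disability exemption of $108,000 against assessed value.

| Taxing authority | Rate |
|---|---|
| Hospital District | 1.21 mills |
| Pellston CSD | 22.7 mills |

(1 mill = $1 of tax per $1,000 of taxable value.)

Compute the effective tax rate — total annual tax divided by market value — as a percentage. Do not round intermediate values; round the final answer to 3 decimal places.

Assessed value = $1,928,000 × 0.84 = $1,619,520
Taxable value = $1,619,520 − $108,000 = $1,511,520
Hospital District: $1,511,520 × 0.00121 = $1,828.9392
Pellston CSD: $1,511,520 × 0.0227 = $34,311.504
Total tax = $36,140.4432
Effective rate = $36,140.4432 ÷ $1,928,000 = 1.875% of market value

1.875%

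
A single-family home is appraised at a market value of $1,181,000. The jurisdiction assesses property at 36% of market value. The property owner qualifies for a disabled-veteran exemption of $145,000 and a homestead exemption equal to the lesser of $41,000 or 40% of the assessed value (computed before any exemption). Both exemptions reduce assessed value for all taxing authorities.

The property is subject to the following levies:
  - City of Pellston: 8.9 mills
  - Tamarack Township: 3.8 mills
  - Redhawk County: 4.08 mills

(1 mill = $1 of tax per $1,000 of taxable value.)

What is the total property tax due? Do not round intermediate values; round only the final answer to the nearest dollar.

Assessed value = $1,181,000 × 0.36 = $425,160
Homestead exemption = min($41,000, 40% × $425,160) = min($41,000, $170,064) = $41,000 (dollar cap binds)
Taxable value = $425,160 − $145,000 − $41,000 = $239,160
City of Pellston: $239,160 × 0.0089 = $2,128.524
Tamarack Township: $239,160 × 0.0038 = $908.808
Redhawk County: $239,160 × 0.00408 = $975.7728
Total = $4,013.1048

$4,013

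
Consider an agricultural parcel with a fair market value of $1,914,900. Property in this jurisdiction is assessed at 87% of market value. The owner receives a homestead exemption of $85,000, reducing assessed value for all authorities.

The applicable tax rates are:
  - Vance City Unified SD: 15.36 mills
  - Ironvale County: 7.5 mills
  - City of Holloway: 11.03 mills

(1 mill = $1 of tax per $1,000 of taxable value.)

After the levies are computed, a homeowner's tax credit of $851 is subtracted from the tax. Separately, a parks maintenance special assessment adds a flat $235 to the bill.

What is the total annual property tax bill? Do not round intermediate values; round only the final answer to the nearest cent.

Assessed value = $1,914,900 × 0.87 = $1,665,963
Taxable value = $1,665,963 − $85,000 = $1,580,963
Vance City Unified SD: $1,580,963 × 0.01536 = $24,283.59168
Ironvale County: $1,580,963 × 0.0075 = $11,857.2225
City of Holloway: $1,580,963 × 0.01103 = $17,438.02189
Levies subtotal = $53,578.83607
After credit = $53,578.83607 − $851 = $52,727.83607
Total = $52,727.83607 + $235 = $52,962.83607

$52,962.84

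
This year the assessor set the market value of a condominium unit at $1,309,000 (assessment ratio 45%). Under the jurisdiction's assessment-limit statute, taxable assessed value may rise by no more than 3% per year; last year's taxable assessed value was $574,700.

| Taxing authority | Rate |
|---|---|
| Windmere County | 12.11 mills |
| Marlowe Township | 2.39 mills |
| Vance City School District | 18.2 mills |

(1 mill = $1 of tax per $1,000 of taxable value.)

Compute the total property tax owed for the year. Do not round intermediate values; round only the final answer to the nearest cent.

Uncapped assessed value = $1,309,000 × 0.45 = $589,050
Cap limit = $574,700 × 1.03 = $591,941
Taxable assessed value = min($589,050, $591,941) = $589,050 (cap does not bind)
Windmere County: $589,050 × 0.01211 = $7,133.3955
Marlowe Township: $589,050 × 0.00239 = $1,407.8295
Vance City School District: $589,050 × 0.0182 = $10,720.71
Total = $19,261.935

$19,261.94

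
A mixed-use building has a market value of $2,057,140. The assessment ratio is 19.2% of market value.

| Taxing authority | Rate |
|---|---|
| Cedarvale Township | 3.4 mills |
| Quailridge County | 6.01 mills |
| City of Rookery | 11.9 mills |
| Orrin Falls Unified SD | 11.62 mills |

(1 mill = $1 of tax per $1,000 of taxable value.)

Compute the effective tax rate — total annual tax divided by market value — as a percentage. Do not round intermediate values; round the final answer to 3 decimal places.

0.632%

Assessed value = $2,057,140 × 0.192 = $394,970.88
Cedarvale Township: $394,970.88 × 0.0034 = $1,342.900992
Quailridge County: $394,970.88 × 0.00601 = $2,373.7749888
City of Rookery: $394,970.88 × 0.0119 = $4,700.153472
Orrin Falls Unified SD: $394,970.88 × 0.01162 = $4,589.5616256
Total tax = $13,006.3910784
Effective rate = $13,006.3910784 ÷ $2,057,140 = 0.632% of market value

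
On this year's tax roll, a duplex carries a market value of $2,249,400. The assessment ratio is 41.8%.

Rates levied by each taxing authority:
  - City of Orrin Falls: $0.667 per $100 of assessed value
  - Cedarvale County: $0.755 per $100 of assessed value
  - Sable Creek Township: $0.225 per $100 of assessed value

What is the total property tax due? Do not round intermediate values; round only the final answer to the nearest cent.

Assessed value = $2,249,400 × 0.418 = $940,249.2
City of Orrin Falls: $940,249.2 × 0.00667 = $6,271.462164
Cedarvale County: $940,249.2 × 0.00755 = $7,098.88146
Sable Creek Township: $940,249.2 × 0.00225 = $2,115.5607
Total = $6,271.462164 + $7,098.88146 + $2,115.5607 = $15,485.904324

$15,485.90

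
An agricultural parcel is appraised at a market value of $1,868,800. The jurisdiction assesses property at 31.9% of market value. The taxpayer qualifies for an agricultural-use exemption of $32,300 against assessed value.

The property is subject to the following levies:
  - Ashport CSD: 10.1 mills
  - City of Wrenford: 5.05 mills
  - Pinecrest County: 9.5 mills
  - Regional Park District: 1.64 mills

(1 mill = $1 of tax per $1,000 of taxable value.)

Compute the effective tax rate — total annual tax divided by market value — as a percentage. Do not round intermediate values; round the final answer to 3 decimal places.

Assessed value = $1,868,800 × 0.319 = $596,147.2
Taxable value = $596,147.2 − $32,300 = $563,847.2
Ashport CSD: $563,847.2 × 0.0101 = $5,694.85672
City of Wrenford: $563,847.2 × 0.00505 = $2,847.42836
Pinecrest County: $563,847.2 × 0.0095 = $5,356.5484
Regional Park District: $563,847.2 × 0.00164 = $924.709408
Total tax = $14,823.542888
Effective rate = $14,823.542888 ÷ $1,868,800 = 0.793% of market value

0.793%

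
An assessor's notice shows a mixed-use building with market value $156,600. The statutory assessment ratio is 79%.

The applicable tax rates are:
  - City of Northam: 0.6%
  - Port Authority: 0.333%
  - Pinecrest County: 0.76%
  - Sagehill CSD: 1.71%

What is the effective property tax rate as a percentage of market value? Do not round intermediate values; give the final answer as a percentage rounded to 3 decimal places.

2.688%

Assessed value = $156,600 × 0.79 = $123,714
City of Northam: $123,714 × 0.006 = $742.284
Port Authority: $123,714 × 0.00333 = $411.96762
Pinecrest County: $123,714 × 0.0076 = $940.2264
Sagehill CSD: $123,714 × 0.0171 = $2,115.5094
Total tax = $4,209.98742
Effective rate = $4,209.98742 ÷ $156,600 = 2.688% of market value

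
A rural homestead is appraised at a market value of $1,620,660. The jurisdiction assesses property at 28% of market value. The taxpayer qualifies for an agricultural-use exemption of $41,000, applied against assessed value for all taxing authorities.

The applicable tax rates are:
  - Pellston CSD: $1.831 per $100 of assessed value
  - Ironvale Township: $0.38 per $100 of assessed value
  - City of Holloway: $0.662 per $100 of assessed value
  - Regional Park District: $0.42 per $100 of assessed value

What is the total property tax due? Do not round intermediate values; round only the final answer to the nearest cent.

$13,593.00

Assessed value = $1,620,660 × 0.28 = $453,784.8
Taxable value = $453,784.8 − $41,000 = $412,784.8
Pellston CSD: $412,784.8 × 0.01831 = $7,558.089688
Ironvale Township: $412,784.8 × 0.0038 = $1,568.58224
City of Holloway: $412,784.8 × 0.00662 = $2,732.635376
Regional Park District: $412,784.8 × 0.0042 = $1,733.69616
Total = $7,558.089688 + $1,568.58224 + $2,732.635376 + $1,733.69616 = $13,593.003464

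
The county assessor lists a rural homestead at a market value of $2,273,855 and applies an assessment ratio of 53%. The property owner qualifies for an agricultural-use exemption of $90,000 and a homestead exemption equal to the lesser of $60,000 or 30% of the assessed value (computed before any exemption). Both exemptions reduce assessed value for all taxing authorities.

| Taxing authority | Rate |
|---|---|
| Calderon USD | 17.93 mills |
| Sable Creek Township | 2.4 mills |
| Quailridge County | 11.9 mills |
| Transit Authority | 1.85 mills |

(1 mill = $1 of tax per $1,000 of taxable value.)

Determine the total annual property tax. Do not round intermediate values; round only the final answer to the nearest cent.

$35,959.28

Assessed value = $2,273,855 × 0.53 = $1,205,143.15
Homestead exemption = min($60,000, 30% × $1,205,143.15) = min($60,000, $361,542.945) = $60,000 (dollar cap binds)
Taxable value = $1,205,143.15 − $90,000 − $60,000 = $1,055,143.15
Calderon USD: $1,055,143.15 × 0.01793 = $18,918.7166795
Sable Creek Township: $1,055,143.15 × 0.0024 = $2,532.34356
Quailridge County: $1,055,143.15 × 0.0119 = $12,556.203485
Transit Authority: $1,055,143.15 × 0.00185 = $1,952.0148275
Total = $35,959.278552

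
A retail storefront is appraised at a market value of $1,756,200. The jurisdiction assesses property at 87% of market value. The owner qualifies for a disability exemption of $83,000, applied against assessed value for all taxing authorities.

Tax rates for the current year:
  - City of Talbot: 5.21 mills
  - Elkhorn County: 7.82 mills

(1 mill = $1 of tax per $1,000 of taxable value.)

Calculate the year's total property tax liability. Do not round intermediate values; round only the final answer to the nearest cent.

$18,826.97

Assessed value = $1,756,200 × 0.87 = $1,527,894
Taxable value = $1,527,894 − $83,000 = $1,444,894
City of Talbot: $1,444,894 × 0.00521 = $7,527.89774
Elkhorn County: $1,444,894 × 0.00782 = $11,299.07108
Total = $7,527.89774 + $11,299.07108 = $18,826.96882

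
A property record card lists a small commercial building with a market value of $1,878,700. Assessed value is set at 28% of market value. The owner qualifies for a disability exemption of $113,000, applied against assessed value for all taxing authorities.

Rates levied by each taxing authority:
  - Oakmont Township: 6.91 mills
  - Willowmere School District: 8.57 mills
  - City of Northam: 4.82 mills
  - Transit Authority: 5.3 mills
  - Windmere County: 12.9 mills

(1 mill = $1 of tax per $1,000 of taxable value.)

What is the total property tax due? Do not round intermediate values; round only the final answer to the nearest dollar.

$15,902

Assessed value = $1,878,700 × 0.28 = $526,036
Taxable value = $526,036 − $113,000 = $413,036
Oakmont Township: $413,036 × 0.00691 = $2,854.07876
Willowmere School District: $413,036 × 0.00857 = $3,539.71852
City of Northam: $413,036 × 0.00482 = $1,990.83352
Transit Authority: $413,036 × 0.0053 = $2,189.0908
Windmere County: $413,036 × 0.0129 = $5,328.1644
Total = $2,854.07876 + $3,539.71852 + $1,990.83352 + $2,189.0908 + $5,328.1644 = $15,901.886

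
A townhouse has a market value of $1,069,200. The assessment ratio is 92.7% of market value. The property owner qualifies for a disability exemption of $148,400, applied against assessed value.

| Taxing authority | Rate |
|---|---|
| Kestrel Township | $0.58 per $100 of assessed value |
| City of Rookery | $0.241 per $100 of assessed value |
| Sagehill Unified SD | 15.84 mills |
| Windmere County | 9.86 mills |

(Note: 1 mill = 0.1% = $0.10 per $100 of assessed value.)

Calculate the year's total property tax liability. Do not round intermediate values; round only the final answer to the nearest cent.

Assessed value = $1,069,200 × 0.927 = $991,148.4
Taxable value = $991,148.4 − $148,400 = $842,748.4
Kestrel Township: $842,748.4 × 0.0058 = $4,887.94072
City of Rookery: $842,748.4 × 0.00241 = $2,031.023644
Sagehill Unified SD: $842,748.4 × 0.01584 = $13,349.134656
Windmere County: $842,748.4 × 0.00986 = $8,309.499224
Total = $28,577.598244

$28,577.60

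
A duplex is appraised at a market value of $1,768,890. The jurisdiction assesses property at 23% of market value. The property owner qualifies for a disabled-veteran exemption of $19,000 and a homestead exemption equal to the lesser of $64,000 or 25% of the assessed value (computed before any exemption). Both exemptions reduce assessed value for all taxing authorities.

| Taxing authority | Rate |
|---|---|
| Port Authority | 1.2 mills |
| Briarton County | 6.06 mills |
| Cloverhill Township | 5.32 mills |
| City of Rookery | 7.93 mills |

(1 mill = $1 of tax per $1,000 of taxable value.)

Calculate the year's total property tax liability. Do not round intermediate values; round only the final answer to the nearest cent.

$6,642.05

Assessed value = $1,768,890 × 0.23 = $406,844.7
Homestead exemption = min($64,000, 25% × $406,844.7) = min($64,000, $101,711.175) = $64,000 (dollar cap binds)
Taxable value = $406,844.7 − $19,000 − $64,000 = $323,844.7
Port Authority: $323,844.7 × 0.0012 = $388.61364
Briarton County: $323,844.7 × 0.00606 = $1,962.498882
Cloverhill Township: $323,844.7 × 0.00532 = $1,722.853804
City of Rookery: $323,844.7 × 0.00793 = $2,568.088471
Total = $6,642.054797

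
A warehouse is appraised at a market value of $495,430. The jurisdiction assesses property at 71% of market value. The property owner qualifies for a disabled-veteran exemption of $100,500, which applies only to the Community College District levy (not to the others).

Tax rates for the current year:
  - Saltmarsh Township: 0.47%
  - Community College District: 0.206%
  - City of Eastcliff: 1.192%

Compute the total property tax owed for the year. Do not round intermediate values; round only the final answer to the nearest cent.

Assessed value = $495,430 × 0.71 = $351,755.3
Saltmarsh Township: $351,755.3 × 0.0047 = $1,653.24991
Community College District: ($351,755.3 − $100,500) × 0.00206 = $251,255.3 × 0.00206 = $517.585918
City of Eastcliff: $351,755.3 × 0.01192 = $4,192.923176
Total = $6,363.759004

$6,363.76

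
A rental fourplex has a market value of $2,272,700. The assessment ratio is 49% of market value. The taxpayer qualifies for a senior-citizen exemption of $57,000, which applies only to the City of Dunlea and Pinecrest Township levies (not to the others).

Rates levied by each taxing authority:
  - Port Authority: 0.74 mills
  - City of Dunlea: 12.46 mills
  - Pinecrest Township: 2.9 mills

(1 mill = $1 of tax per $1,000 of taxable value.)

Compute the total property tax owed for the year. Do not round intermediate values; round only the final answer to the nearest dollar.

Assessed value = $2,272,700 × 0.49 = $1,113,623
Port Authority: $1,113,623 × 0.00074 = $824.08102
City of Dunlea: ($1,113,623 − $57,000) × 0.01246 = $1,056,623 × 0.01246 = $13,165.52258
Pinecrest Township: ($1,113,623 − $57,000) × 0.0029 = $1,056,623 × 0.0029 = $3,064.2067
Total = $17,053.8103

$17,054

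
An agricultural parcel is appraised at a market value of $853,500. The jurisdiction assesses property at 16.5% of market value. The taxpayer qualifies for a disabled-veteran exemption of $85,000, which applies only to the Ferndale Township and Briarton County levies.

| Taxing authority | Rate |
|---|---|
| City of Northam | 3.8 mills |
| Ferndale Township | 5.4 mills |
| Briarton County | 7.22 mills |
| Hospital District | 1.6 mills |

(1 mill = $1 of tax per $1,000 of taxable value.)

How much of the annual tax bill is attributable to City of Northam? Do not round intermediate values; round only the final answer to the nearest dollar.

$535

Assessed value = $853,500 × 0.165 = $140,827.5
City of Northam taxable value = $140,827.5 (exemption does not apply)
City of Northam levy = $140,827.5 × 0.0038 = $535.1445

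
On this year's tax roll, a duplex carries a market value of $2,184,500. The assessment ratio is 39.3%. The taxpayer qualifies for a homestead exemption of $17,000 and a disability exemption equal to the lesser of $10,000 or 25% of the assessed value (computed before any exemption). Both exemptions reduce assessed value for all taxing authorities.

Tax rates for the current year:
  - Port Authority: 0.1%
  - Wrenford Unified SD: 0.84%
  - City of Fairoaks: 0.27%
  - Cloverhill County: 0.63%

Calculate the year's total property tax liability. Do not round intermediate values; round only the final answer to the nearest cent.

$15,299.76

Assessed value = $2,184,500 × 0.393 = $858,508.5
Disability exemption = min($10,000, 25% × $858,508.5) = min($10,000, $214,627.125) = $10,000 (dollar cap binds)
Taxable value = $858,508.5 − $17,000 − $10,000 = $831,508.5
Port Authority: $831,508.5 × 0.001 = $831.5085
Wrenford Unified SD: $831,508.5 × 0.0084 = $6,984.6714
City of Fairoaks: $831,508.5 × 0.0027 = $2,245.07295
Cloverhill County: $831,508.5 × 0.0063 = $5,238.50355
Total = $15,299.7564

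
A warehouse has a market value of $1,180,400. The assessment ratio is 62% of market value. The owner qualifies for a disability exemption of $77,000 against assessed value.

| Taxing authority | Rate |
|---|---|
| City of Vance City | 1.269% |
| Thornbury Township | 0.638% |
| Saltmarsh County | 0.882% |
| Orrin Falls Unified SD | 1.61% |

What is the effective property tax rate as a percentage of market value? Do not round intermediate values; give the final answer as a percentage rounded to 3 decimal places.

2.440%

Assessed value = $1,180,400 × 0.62 = $731,848
Taxable value = $731,848 − $77,000 = $654,848
City of Vance City: $654,848 × 0.01269 = $8,310.02112
Thornbury Township: $654,848 × 0.00638 = $4,177.93024
Saltmarsh County: $654,848 × 0.00882 = $5,775.75936
Orrin Falls Unified SD: $654,848 × 0.0161 = $10,543.0528
Total tax = $28,806.76352
Effective rate = $28,806.76352 ÷ $1,180,400 = 2.440% of market value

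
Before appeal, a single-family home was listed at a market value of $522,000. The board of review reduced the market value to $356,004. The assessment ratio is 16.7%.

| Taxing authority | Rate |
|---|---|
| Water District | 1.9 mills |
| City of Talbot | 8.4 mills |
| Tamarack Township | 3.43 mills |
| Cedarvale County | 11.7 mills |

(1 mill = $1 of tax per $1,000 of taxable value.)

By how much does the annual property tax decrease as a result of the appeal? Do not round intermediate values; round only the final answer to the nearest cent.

Old assessed value = $522,000 × 0.167 = $87,174
New assessed value = $356,004 × 0.167 = $59,452.668
Combined rate = 0.0019 + 0.0084 + 0.00343 + 0.0117 = 0.02543
Old tax = $87,174 × 0.02543 = $2,216.83482
New tax = $59,452.668 × 0.02543 = $1,511.88134724
Reduction = $2,216.83482 − $1,511.88134724 = $704.95347276

$704.95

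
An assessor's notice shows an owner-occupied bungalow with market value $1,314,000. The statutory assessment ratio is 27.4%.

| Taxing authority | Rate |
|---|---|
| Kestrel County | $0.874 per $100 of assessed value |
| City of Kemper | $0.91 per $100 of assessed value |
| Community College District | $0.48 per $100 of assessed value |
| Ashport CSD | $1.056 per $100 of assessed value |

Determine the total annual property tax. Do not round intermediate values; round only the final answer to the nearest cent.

$11,953.20

Assessed value = $1,314,000 × 0.274 = $360,036
Kestrel County: $360,036 × 0.00874 = $3,146.71464
City of Kemper: $360,036 × 0.0091 = $3,276.3276
Community College District: $360,036 × 0.0048 = $1,728.1728
Ashport CSD: $360,036 × 0.01056 = $3,801.98016
Total = $3,146.71464 + $3,276.3276 + $1,728.1728 + $3,801.98016 = $11,953.1952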